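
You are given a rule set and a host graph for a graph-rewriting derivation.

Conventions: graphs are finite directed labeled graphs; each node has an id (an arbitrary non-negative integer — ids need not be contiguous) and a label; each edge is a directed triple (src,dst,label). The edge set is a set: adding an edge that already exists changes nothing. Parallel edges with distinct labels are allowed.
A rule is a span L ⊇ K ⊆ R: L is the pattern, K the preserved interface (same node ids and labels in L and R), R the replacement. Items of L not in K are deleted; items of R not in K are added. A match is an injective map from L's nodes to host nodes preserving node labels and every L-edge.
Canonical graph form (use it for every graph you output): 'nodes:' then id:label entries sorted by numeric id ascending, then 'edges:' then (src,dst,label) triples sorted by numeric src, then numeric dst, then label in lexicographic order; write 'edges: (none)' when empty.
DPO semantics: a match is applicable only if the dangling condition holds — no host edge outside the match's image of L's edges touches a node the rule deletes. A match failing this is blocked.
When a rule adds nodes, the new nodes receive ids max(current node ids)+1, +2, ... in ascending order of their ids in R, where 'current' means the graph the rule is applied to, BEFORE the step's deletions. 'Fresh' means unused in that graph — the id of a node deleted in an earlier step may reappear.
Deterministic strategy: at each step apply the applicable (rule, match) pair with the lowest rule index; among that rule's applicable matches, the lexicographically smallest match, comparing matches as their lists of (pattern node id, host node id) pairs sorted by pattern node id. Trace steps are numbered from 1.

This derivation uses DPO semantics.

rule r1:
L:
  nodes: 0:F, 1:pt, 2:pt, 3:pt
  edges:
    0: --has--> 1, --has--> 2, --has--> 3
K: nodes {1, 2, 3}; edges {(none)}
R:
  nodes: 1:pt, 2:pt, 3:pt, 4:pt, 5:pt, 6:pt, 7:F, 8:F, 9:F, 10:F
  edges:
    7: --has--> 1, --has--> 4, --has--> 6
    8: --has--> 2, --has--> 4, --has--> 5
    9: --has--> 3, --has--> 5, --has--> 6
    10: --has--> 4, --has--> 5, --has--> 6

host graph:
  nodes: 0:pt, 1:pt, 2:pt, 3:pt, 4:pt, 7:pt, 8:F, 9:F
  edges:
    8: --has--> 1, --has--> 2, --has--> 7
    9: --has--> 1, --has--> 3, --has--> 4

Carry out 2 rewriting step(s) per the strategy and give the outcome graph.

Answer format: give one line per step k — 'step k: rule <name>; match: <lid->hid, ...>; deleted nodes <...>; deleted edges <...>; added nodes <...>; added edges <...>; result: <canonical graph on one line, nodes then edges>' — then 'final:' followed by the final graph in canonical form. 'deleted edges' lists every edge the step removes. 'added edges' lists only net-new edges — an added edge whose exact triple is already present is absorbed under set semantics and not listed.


step 1: rule r1; match: 0->8, 1->1, 2->2, 3->7; deleted nodes 8; deleted edges (8,1,has); (8,2,has); (8,7,has); added nodes 10, 11, 12, 13, 14, 15, 16; added edges (13,1,has); (13,10,has); (13,12,has); (14,2,has); (14,10,has); (14,11,has); (15,7,has); (15,11,has); (15,12,has); (16,10,has); (16,11,has); (16,12,has); result: nodes: 0:pt, 1:pt, 2:pt, 3:pt, 4:pt, 7:pt, 9:F, 10:pt, 11:pt, 12:pt, 13:F, 14:F, 15:F, 16:F edges: (9,1,has); (9,3,has); (9,4,has); (13,1,has); (13,10,has); (13,12,has); (14,2,has); (14,10,has); (14,11,has); (15,7,has); (15,11,has); (15,12,has); (16,10,has); (16,11,has); (16,12,has)
step 2: rule r1; match: 0->9, 1->1, 2->3, 3->4; deleted nodes 9; deleted edges (9,1,has); (9,3,has); (9,4,has); added nodes 17, 18, 19, 20, 21, 22, 23; added edges (20,1,has); (20,17,has); (20,19,has); (21,3,has); (21,17,has); (21,18,has); (22,4,has); (22,18,has); (22,19,has); (23,17,has); (23,18,has); (23,19,has); result: nodes: 0:pt, 1:pt, 2:pt, 3:pt, 4:pt, 7:pt, 10:pt, 11:pt, 12:pt, 13:F, 14:F, 15:F, 16:F, 17:pt, 18:pt, 19:pt, 20:F, 21:F, 22:F, 23:F edges: (13,1,has); (13,10,has); (13,12,has); (14,2,has); (14,10,has); (14,11,has); (15,7,has); (15,11,has); (15,12,has); (16,10,has); (16,11,has); (16,12,has); (20,1,has); (20,17,has); (20,19,has); (21,3,has); (21,17,has); (21,18,has); (22,4,has); (22,18,has); (22,19,has); (23,17,has); (23,18,has); (23,19,has)
final:
nodes: 0:pt, 1:pt, 2:pt, 3:pt, 4:pt, 7:pt, 10:pt, 11:pt, 12:pt, 13:F, 14:F, 15:F, 16:F, 17:pt, 18:pt, 19:pt, 20:F, 21:F, 22:F, 23:F
edges: (13,1,has); (13,10,has); (13,12,has); (14,2,has); (14,10,has); (14,11,has); (15,7,has); (15,11,has); (15,12,has); (16,10,has); (16,11,has); (16,12,has); (20,1,has); (20,17,has); (20,19,has); (21,3,has); (21,17,has); (21,18,has); (22,4,has); (22,18,has); (22,19,has); (23,17,has); (23,18,has); (23,19,has)


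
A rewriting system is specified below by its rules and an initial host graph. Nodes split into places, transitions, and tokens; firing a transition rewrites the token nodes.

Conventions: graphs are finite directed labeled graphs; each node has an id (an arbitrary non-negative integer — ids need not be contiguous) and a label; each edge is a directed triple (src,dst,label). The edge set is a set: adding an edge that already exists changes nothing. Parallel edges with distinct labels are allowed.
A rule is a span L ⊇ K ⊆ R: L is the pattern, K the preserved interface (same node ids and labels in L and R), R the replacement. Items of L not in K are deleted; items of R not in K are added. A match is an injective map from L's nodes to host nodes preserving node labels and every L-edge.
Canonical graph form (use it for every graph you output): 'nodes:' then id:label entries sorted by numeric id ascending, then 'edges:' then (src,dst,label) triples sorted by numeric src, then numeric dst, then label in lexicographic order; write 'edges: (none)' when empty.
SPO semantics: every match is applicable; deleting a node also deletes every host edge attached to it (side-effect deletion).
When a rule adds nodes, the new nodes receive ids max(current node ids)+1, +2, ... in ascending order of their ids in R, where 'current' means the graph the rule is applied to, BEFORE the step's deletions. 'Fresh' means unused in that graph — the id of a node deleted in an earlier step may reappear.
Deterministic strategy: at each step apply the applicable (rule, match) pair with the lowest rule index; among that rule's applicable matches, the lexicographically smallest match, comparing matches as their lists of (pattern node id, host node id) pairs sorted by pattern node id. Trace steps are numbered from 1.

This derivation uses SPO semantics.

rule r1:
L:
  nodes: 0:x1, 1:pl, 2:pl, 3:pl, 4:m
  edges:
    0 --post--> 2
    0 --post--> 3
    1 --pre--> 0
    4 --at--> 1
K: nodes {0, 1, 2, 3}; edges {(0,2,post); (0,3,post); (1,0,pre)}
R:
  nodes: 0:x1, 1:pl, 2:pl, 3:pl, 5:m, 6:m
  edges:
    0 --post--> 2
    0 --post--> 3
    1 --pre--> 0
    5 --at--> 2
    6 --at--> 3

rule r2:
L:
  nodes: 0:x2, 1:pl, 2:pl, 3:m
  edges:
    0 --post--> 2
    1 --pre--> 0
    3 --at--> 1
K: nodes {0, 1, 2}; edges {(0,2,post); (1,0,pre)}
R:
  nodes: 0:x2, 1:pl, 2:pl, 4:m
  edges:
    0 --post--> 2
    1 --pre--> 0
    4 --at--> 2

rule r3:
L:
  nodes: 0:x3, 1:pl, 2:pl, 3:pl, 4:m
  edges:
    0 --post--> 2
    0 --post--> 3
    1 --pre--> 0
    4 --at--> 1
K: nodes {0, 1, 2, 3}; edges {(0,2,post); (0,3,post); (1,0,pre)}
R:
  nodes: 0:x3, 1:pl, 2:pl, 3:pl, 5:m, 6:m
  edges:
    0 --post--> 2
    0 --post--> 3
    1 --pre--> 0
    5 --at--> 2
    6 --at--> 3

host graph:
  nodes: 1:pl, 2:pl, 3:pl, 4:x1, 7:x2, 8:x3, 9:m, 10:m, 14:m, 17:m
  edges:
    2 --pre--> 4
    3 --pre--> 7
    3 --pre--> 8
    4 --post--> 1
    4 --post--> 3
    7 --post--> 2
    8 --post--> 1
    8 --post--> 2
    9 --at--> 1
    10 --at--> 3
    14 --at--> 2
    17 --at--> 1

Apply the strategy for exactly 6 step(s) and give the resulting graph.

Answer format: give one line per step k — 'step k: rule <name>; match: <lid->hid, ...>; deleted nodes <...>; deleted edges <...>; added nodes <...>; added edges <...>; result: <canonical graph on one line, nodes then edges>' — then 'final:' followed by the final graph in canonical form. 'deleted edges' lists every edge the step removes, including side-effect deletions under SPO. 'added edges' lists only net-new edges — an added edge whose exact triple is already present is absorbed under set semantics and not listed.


step 1: rule r1; match: 0->4, 1->2, 2->1, 3->3, 4->14; deleted nodes 14; deleted edges (14,2,at); added nodes 18, 19; added edges (18,1,at); (19,3,at); result: nodes: 1:pl, 2:pl, 3:pl, 4:x1, 7:x2, 8:x3, 9:m, 10:m, 17:m, 18:m, 19:m edges: (2,4,pre); (3,7,pre); (3,8,pre); (4,1,post); (4,3,post); (7,2,post); (8,1,post); (8,2,post); (9,1,at); (10,3,at); (17,1,at); (18,1,at); (19,3,at)
step 2: rule r2; match: 0->7, 1->3, 2->2, 3->10; deleted nodes 10; deleted edges (10,3,at); added nodes 20; added edges (20,2,at); result: nodes: 1:pl, 2:pl, 3:pl, 4:x1, 7:x2, 8:x3, 9:m, 17:m, 18:m, 19:m, 20:m edges: (2,4,pre); (3,7,pre); (3,8,pre); (4,1,post); (4,3,post); (7,2,post); (8,1,post); (8,2,post); (9,1,at); (17,1,at); (18,1,at); (19,3,at); (20,2,at)
step 3: rule r1; match: 0->4, 1->2, 2->1, 3->3, 4->20; deleted nodes 20; deleted edges (20,2,at); added nodes 21, 22; added edges (21,1,at); (22,3,at); result: nodes: 1:pl, 2:pl, 3:pl, 4:x1, 7:x2, 8:x3, 9:m, 17:m, 18:m, 19:m, 21:m, 22:m edges: (2,4,pre); (3,7,pre); (3,8,pre); (4,1,post); (4,3,post); (7,2,post); (8,1,post); (8,2,post); (9,1,at); (17,1,at); (18,1,at); (19,3,at); (21,1,at); (22,3,at)
step 4: rule r2; match: 0->7, 1->3, 2->2, 3->19; deleted nodes 19; deleted edges (19,3,at); added nodes 23; added edges (23,2,at); result: nodes: 1:pl, 2:pl, 3:pl, 4:x1, 7:x2, 8:x3, 9:m, 17:m, 18:m, 21:m, 22:m, 23:m edges: (2,4,pre); (3,7,pre); (3,8,pre); (4,1,post); (4,3,post); (7,2,post); (8,1,post); (8,2,post); (9,1,at); (17,1,at); (18,1,at); (21,1,at); (22,3,at); (23,2,at)
step 5: rule r1; match: 0->4, 1->2, 2->1, 3->3, 4->23; deleted nodes 23; deleted edges (23,2,at); added nodes 24, 25; added edges (24,1,at); (25,3,at); result: nodes: 1:pl, 2:pl, 3:pl, 4:x1, 7:x2, 8:x3, 9:m, 17:m, 18:m, 21:m, 22:m, 24:m, 25:m edges: (2,4,pre); (3,7,pre); (3,8,pre); (4,1,post); (4,3,post); (7,2,post); (8,1,post); (8,2,post); (9,1,at); (17,1,at); (18,1,at); (21,1,at); (22,3,at); (24,1,at); (25,3,at)
step 6: rule r2; match: 0->7, 1->3, 2->2, 3->22; deleted nodes 22; deleted edges (22,3,at); added nodes 26; added edges (26,2,at); result: nodes: 1:pl, 2:pl, 3:pl, 4:x1, 7:x2, 8:x3, 9:m, 17:m, 18:m, 21:m, 24:m, 25:m, 26:m edges: (2,4,pre); (3,7,pre); (3,8,pre); (4,1,post); (4,3,post); (7,2,post); (8,1,post); (8,2,post); (9,1,at); (17,1,at); (18,1,at); (21,1,at); (24,1,at); (25,3,at); (26,2,at)
final:
nodes: 1:pl, 2:pl, 3:pl, 4:x1, 7:x2, 8:x3, 9:m, 17:m, 18:m, 21:m, 24:m, 25:m, 26:m
edges: (2,4,pre); (3,7,pre); (3,8,pre); (4,1,post); (4,3,post); (7,2,post); (8,1,post); (8,2,post); (9,1,at); (17,1,at); (18,1,at); (21,1,at); (24,1,at); (25,3,at); (26,2,at)


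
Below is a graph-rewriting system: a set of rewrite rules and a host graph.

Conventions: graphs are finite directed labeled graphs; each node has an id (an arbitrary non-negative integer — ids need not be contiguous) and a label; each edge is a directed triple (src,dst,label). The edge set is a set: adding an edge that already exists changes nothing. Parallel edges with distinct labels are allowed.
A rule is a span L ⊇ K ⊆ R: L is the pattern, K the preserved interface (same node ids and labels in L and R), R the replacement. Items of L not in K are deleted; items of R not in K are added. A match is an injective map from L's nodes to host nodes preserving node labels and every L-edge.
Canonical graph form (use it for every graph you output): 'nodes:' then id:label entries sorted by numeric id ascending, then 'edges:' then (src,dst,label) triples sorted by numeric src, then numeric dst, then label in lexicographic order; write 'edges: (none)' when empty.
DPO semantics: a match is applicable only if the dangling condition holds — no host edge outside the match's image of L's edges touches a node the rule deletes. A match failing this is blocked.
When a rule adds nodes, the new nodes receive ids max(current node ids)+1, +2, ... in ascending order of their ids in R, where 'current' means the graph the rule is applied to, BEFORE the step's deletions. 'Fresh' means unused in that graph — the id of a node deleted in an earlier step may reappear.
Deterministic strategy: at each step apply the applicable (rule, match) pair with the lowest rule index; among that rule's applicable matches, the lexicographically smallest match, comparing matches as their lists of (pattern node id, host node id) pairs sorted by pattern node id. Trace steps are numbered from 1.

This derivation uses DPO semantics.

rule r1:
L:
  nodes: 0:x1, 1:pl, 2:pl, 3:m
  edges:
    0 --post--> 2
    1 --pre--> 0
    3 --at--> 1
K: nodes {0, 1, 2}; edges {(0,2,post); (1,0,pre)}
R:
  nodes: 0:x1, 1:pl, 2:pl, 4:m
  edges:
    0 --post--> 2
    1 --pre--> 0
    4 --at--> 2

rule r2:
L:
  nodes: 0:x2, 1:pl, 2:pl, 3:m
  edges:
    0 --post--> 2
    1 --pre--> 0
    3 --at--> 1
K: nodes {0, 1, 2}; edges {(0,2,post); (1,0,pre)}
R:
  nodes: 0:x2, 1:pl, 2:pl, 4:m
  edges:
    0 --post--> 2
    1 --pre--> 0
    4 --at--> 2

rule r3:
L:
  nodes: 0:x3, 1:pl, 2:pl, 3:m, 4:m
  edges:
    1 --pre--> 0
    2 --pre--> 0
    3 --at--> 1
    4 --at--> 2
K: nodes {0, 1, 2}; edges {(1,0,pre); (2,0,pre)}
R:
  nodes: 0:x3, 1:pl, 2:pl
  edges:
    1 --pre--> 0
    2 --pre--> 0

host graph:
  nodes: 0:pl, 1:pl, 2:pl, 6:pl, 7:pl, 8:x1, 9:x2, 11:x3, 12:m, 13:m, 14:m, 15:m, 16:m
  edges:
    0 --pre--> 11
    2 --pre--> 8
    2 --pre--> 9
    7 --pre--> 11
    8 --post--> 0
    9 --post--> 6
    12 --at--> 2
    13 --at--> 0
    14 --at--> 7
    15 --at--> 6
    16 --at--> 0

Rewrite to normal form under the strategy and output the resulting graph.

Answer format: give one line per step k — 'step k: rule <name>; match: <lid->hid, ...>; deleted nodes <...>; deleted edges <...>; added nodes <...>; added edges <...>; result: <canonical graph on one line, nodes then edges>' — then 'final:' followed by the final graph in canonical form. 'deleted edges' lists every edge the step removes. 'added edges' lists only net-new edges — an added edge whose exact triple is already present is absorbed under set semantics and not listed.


step 1: rule r1; match: 0->8, 1->2, 2->0, 3->12; deleted nodes 12; deleted edges (12,2,at); added nodes 17; added edges (17,0,at); result: nodes: 0:pl, 1:pl, 2:pl, 6:pl, 7:pl, 8:x1, 9:x2, 11:x3, 13:m, 14:m, 15:m, 16:m, 17:m edges: (0,11,pre); (2,8,pre); (2,9,pre); (7,11,pre); (8,0,post); (9,6,post); (13,0,at); (14,7,at); (15,6,at); (16,0,at); (17,0,at)
step 2: rule r3; match: 0->11, 1->0, 2->7, 3->13, 4->14; deleted nodes 13, 14; deleted edges (13,0,at); (14,7,at); added nodes (none); added edges (none); result: nodes: 0:pl, 1:pl, 2:pl, 6:pl, 7:pl, 8:x1, 9:x2, 11:x3, 15:m, 16:m, 17:m edges: (0,11,pre); (2,8,pre); (2,9,pre); (7,11,pre); (8,0,post); (9,6,post); (15,6,at); (16,0,at); (17,0,at)
final:
nodes: 0:pl, 1:pl, 2:pl, 6:pl, 7:pl, 8:x1, 9:x2, 11:x3, 15:m, 16:m, 17:m
edges: (0,11,pre); (2,8,pre); (2,9,pre); (7,11,pre); (8,0,post); (9,6,post); (15,6,at); (16,0,at); (17,0,at)


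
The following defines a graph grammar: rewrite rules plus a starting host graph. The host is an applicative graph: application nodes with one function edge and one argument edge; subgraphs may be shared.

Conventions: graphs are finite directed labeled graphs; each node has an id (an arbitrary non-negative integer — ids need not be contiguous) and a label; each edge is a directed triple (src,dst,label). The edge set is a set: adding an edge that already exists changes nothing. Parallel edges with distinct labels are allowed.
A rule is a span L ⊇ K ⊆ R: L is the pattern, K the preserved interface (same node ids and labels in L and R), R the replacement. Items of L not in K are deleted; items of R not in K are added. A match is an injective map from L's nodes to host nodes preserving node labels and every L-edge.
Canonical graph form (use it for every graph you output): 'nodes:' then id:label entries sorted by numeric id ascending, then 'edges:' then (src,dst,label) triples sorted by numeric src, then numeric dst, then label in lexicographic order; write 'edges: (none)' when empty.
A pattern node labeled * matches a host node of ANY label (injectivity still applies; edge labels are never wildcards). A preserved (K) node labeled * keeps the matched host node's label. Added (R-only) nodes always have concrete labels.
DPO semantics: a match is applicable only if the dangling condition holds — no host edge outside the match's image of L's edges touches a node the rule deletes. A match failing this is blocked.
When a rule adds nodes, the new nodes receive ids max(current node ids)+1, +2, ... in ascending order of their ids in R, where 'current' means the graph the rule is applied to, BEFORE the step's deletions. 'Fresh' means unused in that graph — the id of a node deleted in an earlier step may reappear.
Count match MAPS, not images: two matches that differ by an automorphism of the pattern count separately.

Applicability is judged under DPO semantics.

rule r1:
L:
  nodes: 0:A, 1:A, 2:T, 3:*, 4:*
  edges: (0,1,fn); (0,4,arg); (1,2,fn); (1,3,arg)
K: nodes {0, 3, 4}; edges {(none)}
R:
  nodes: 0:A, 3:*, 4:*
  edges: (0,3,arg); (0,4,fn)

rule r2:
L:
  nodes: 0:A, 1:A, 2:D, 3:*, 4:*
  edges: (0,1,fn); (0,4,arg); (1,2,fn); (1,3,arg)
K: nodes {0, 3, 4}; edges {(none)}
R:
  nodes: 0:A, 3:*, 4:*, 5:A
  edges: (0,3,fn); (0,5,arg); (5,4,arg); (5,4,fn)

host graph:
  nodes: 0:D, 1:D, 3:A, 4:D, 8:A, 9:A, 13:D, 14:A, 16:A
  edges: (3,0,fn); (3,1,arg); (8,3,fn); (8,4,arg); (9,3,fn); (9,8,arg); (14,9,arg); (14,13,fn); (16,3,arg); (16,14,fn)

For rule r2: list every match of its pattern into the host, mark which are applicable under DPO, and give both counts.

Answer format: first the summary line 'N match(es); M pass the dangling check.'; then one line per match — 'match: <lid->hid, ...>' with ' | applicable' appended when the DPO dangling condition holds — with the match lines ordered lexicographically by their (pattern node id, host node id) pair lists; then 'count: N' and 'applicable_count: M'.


3 match(es); 1 pass the dangling check.
match: 0->8, 1->3, 2->0, 3->1, 4->4
match: 0->9, 1->3, 2->0, 3->1, 4->8
match: 0->16, 1->14, 2->13, 3->9, 4->3 | applicable
count: 3
applicable_count: 1


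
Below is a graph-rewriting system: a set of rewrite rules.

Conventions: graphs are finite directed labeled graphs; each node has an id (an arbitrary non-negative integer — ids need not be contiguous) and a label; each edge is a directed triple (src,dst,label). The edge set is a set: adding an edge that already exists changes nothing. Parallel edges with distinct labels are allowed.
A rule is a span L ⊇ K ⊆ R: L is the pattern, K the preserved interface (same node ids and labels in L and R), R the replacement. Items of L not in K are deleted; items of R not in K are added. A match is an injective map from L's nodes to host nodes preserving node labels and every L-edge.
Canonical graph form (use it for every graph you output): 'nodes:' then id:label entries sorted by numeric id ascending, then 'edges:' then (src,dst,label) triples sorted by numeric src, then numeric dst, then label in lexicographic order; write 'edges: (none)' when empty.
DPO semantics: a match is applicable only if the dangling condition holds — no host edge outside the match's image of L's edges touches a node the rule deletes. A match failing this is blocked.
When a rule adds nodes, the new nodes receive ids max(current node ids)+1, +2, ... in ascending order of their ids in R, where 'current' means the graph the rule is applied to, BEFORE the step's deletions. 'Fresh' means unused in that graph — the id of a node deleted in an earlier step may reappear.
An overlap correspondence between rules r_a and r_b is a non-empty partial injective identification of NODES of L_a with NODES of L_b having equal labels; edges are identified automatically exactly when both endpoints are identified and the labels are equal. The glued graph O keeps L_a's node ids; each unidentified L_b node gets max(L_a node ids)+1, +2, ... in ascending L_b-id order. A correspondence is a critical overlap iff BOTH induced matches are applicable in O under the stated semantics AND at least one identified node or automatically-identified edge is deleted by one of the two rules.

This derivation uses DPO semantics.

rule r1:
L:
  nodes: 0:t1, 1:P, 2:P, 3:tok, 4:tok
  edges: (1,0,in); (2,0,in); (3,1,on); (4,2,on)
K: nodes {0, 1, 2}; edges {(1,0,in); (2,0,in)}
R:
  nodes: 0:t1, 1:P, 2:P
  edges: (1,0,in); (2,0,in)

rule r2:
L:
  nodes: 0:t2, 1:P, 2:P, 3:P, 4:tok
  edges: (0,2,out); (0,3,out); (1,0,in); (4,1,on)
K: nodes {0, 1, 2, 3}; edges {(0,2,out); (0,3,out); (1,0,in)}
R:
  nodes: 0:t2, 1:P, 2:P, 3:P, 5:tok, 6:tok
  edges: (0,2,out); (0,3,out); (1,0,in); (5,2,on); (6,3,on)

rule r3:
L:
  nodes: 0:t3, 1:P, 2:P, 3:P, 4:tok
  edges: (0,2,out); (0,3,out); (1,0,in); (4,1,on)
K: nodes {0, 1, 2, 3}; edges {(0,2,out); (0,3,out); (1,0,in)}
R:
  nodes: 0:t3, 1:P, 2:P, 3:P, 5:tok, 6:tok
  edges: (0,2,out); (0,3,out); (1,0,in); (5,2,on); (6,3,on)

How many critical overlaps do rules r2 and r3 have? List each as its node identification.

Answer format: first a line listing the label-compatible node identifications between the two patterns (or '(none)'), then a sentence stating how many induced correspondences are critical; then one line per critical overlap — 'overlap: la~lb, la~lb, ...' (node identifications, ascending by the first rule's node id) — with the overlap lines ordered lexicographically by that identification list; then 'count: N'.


label-compatible node identifications between L(r2) and L(r3): 1~1, 1~2, 1~3, 2~1, 2~2, 2~3, 3~1, 3~2, 3~3, 4~4
7 of the induced correspondences are critical overlaps of r2 and r3.
overlap: 1~1, 2~2, 3~3, 4~4
overlap: 1~1, 2~2, 4~4
overlap: 1~1, 2~3, 3~2, 4~4
overlap: 1~1, 2~3, 4~4
overlap: 1~1, 3~2, 4~4
overlap: 1~1, 3~3, 4~4
overlap: 1~1, 4~4
count: 7


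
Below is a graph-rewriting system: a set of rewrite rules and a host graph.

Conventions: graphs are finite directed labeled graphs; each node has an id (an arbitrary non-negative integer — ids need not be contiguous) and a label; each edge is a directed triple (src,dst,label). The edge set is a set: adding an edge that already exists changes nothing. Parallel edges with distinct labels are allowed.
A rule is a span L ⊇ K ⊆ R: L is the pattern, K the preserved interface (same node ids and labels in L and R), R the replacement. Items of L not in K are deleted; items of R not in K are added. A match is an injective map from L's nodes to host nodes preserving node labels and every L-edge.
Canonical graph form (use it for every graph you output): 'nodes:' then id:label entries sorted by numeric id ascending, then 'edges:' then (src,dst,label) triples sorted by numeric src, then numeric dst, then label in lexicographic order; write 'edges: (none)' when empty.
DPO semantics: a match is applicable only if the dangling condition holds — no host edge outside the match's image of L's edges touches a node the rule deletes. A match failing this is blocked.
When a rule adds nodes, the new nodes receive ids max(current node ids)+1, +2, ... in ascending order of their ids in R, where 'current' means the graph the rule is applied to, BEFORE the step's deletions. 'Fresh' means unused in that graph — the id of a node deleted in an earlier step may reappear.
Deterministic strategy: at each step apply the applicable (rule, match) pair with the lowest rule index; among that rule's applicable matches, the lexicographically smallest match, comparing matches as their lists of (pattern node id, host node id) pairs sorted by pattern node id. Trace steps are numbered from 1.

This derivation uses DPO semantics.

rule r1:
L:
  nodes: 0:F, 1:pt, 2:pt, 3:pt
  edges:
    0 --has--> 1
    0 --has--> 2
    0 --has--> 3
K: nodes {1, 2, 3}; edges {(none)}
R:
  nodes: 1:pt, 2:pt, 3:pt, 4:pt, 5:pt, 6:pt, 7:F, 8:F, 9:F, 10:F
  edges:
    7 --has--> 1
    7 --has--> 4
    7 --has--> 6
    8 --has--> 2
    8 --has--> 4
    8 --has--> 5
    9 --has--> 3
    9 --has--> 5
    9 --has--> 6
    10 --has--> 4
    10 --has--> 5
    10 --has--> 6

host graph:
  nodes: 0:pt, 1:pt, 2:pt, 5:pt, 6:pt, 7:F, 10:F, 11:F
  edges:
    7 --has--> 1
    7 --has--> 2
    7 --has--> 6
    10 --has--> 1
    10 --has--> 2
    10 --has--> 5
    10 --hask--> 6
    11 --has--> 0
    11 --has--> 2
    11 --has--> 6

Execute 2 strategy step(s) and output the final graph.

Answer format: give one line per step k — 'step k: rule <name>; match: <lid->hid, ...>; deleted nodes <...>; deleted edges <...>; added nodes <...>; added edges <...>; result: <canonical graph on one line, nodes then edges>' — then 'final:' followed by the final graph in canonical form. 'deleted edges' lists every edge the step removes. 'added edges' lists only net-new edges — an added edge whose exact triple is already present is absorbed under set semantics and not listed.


step 1: rule r1; match: 0->7, 1->1, 2->2, 3->6; deleted nodes 7; deleted edges (7,1,has); (7,2,has); (7,6,has); added nodes 12, 13, 14, 15, 16, 17, 18; added edges (15,1,has); (15,12,has); (15,14,has); (16,2,has); (16,12,has); (16,13,has); (17,6,has); (17,13,has); (17,14,has); (18,12,has); (18,13,has); (18,14,has); result: nodes: 0:pt, 1:pt, 2:pt, 5:pt, 6:pt, 10:F, 11:F, 12:pt, 13:pt, 14:pt, 15:F, 16:F, 17:F, 18:F edges: (10,1,has); (10,2,has); (10,5,has); (10,6,hask); (11,0,has); (11,2,has); (11,6,has); (15,1,has); (15,12,has); (15,14,has); (16,2,has); (16,12,has); (16,13,has); (17,6,has); (17,13,has); (17,14,has); (18,12,has); (18,13,has); (18,14,has)
step 2: rule r1; match: 0->11, 1->0, 2->2, 3->6; deleted nodes 11; deleted edges (11,0,has); (11,2,has); (11,6,has); added nodes 19, 20, 21, 22, 23, 24, 25; added edges (22,0,has); (22,19,has); (22,21,has); (23,2,has); (23,19,has); (23,20,has); (24,6,has); (24,20,has); (24,21,has); (25,19,has); (25,20,has); (25,21,has); result: nodes: 0:pt, 1:pt, 2:pt, 5:pt, 6:pt, 10:F, 12:pt, 13:pt, 14:pt, 15:F, 16:F, 17:F, 18:F, 19:pt, 20:pt, 21:pt, 22:F, 23:F, 24:F, 25:F edges: (10,1,has); (10,2,has); (10,5,has); (10,6,hask); (15,1,has); (15,12,has); (15,14,has); (16,2,has); (16,12,has); (16,13,has); (17,6,has); (17,13,has); (17,14,has); (18,12,has); (18,13,has); (18,14,has); (22,0,has); (22,19,has); (22,21,has); (23,2,has); (23,19,has); (23,20,has); (24,6,has); (24,20,has); (24,21,has); (25,19,has); (25,20,has); (25,21,has)
final:
nodes: 0:pt, 1:pt, 2:pt, 5:pt, 6:pt, 10:F, 12:pt, 13:pt, 14:pt, 15:F, 16:F, 17:F, 18:F, 19:pt, 20:pt, 21:pt, 22:F, 23:F, 24:F, 25:F
edges: (10,1,has); (10,2,has); (10,5,has); (10,6,hask); (15,1,has); (15,12,has); (15,14,has); (16,2,has); (16,12,has); (16,13,has); (17,6,has); (17,13,has); (17,14,has); (18,12,has); (18,13,has); (18,14,has); (22,0,has); (22,19,has); (22,21,has); (23,2,has); (23,19,has); (23,20,has); (24,6,has); (24,20,has); (24,21,has); (25,19,has); (25,20,has); (25,21,has)


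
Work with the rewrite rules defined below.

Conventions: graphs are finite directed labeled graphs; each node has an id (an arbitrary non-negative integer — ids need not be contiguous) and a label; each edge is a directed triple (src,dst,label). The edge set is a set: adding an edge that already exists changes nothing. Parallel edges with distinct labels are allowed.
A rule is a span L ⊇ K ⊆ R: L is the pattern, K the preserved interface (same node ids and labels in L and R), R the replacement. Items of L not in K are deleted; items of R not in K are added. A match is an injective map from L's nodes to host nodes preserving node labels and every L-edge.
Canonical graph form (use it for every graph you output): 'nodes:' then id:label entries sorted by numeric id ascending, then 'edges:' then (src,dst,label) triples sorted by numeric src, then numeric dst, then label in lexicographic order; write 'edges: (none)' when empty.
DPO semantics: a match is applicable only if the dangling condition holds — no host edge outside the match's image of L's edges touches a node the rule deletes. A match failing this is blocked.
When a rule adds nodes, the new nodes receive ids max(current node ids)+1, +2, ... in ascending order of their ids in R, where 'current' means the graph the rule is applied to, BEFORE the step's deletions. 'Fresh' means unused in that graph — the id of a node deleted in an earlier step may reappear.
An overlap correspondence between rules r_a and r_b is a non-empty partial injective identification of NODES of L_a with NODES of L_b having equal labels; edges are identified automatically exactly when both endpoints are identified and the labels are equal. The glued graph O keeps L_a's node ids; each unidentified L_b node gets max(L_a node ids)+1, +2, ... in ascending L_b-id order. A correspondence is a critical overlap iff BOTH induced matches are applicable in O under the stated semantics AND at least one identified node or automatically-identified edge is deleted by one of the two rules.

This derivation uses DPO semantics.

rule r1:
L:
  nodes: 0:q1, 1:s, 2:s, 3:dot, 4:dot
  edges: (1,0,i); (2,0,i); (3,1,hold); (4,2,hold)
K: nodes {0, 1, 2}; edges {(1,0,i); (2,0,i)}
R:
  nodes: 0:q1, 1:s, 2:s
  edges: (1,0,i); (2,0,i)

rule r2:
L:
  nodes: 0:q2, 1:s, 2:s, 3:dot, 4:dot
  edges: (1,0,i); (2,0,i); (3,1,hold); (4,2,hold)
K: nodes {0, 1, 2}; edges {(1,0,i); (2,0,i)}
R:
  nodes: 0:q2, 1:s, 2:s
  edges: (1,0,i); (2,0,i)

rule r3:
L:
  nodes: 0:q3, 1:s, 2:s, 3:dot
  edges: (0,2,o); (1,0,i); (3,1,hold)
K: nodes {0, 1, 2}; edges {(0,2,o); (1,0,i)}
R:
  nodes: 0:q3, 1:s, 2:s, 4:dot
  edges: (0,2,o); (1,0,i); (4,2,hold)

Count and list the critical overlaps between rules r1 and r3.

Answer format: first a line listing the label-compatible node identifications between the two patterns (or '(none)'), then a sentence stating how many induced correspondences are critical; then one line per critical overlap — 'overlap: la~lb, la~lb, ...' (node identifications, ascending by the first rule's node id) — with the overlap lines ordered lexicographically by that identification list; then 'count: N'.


label-compatible node identifications between L(r1) and L(r3): 1~1, 1~2, 2~1, 2~2, 3~3, 4~3
4 of the induced correspondences are critical overlaps of r1 and r3.
overlap: 1~1, 2~2, 3~3
overlap: 1~1, 3~3
overlap: 1~2, 2~1, 4~3
overlap: 2~1, 4~3
count: 4


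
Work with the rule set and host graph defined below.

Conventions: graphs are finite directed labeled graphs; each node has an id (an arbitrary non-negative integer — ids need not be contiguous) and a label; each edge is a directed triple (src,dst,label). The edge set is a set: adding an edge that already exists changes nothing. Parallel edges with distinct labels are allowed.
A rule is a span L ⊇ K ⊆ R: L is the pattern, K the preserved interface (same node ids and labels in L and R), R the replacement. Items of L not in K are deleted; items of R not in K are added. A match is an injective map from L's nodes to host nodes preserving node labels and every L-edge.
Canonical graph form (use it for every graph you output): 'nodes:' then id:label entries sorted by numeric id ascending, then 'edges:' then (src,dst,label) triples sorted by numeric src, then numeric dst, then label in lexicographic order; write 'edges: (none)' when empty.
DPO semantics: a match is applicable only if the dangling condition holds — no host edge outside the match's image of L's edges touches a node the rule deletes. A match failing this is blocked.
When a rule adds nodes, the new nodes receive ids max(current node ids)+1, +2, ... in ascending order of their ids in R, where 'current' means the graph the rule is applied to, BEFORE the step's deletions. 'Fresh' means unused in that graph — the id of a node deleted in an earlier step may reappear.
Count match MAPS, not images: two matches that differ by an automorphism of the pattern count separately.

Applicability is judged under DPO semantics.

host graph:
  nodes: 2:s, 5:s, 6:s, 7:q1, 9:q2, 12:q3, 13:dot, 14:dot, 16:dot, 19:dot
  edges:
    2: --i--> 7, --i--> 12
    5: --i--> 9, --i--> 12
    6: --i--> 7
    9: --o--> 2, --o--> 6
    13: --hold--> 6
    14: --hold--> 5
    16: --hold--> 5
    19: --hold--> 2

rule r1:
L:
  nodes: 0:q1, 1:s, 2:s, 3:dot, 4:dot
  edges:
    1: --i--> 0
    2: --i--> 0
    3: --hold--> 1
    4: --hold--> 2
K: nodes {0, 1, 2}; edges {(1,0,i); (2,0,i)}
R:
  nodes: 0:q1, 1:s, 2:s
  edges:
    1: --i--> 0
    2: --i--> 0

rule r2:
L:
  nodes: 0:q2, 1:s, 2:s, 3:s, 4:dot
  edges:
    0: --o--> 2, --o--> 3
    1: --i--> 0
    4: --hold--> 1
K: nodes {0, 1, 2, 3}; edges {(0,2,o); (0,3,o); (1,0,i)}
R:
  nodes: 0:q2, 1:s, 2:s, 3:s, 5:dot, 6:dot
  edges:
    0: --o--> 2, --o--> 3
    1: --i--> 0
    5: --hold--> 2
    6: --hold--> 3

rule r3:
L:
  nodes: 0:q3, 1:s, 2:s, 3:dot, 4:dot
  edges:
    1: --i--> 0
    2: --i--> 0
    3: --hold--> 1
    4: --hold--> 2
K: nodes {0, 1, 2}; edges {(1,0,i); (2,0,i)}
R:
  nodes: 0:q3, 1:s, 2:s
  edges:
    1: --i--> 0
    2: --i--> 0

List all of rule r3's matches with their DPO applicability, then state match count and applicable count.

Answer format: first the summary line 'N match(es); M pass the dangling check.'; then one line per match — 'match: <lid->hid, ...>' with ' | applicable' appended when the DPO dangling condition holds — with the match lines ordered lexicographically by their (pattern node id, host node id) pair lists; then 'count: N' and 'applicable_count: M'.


4 match(es); 4 pass the dangling check.
match: 0->12, 1->2, 2->5, 3->19, 4->14 | applicable
match: 0->12, 1->2, 2->5, 3->19, 4->16 | applicable
match: 0->12, 1->5, 2->2, 3->14, 4->19 | applicable
match: 0->12, 1->5, 2->2, 3->16, 4->19 | applicable
count: 4
applicable_count: 4


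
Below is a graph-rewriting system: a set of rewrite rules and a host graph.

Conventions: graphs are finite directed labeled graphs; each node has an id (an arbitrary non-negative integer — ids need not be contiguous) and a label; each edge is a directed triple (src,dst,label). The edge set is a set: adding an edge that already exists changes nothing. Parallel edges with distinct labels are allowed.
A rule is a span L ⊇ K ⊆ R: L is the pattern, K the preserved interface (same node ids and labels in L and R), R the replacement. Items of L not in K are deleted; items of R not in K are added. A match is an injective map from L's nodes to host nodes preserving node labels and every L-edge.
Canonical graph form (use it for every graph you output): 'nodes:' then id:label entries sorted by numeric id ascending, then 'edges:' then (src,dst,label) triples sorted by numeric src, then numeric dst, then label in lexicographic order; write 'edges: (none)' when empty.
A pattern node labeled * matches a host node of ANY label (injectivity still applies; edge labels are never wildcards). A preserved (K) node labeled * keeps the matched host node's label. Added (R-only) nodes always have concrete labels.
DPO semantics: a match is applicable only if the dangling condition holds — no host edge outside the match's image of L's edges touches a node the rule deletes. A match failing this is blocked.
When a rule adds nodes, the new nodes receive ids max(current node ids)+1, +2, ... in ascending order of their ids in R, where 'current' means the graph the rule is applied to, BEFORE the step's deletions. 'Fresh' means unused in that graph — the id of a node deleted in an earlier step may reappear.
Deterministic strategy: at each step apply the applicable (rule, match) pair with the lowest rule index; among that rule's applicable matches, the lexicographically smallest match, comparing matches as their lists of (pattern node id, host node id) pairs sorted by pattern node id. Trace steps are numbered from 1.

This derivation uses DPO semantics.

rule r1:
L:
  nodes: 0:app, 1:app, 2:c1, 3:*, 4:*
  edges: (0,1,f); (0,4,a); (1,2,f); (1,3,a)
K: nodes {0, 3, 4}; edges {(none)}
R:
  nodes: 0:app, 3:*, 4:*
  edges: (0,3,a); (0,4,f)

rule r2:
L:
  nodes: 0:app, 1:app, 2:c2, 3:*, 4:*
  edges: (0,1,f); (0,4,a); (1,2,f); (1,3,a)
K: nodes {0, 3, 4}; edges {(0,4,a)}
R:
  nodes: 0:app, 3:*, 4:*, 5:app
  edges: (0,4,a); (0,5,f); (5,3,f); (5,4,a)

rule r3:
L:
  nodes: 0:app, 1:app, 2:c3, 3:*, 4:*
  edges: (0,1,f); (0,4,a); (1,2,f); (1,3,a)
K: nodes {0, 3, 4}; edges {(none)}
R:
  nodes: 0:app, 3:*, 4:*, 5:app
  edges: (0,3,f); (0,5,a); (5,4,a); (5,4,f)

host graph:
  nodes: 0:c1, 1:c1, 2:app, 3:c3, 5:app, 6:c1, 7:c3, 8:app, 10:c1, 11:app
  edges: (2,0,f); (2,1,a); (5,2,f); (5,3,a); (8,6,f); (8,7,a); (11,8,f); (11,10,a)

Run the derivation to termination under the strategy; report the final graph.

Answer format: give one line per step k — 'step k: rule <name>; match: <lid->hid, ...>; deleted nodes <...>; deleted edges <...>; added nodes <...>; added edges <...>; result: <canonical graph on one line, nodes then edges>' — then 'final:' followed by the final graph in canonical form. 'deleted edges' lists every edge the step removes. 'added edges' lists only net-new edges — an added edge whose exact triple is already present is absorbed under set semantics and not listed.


step 1: rule r1; match: 0->5, 1->2, 2->0, 3->1, 4->3; deleted nodes 0, 2; deleted edges (2,0,f); (2,1,a); (5,2,f); (5,3,a); added nodes (none); added edges (5,1,a); (5,3,f); result: nodes: 1:c1, 3:c3, 5:app, 6:c1, 7:c3, 8:app, 10:c1, 11:app edges: (5,1,a); (5,3,f); (8,6,f); (8,7,a); (11,8,f); (11,10,a)
step 2: rule r1; match: 0->11, 1->8, 2->6, 3->7, 4->10; deleted nodes 6, 8; deleted edges (8,6,f); (8,7,a); (11,8,f); (11,10,a); added nodes (none); added edges (11,7,a); (11,10,f); result: nodes: 1:c1, 3:c3, 5:app, 7:c3, 10:c1, 11:app edges: (5,1,a); (5,3,f); (11,7,a); (11,10,f)
final:
nodes: 1:c1, 3:c3, 5:app, 7:c3, 10:c1, 11:app
edges: (5,1,a); (5,3,f); (11,7,a); (11,10,f)


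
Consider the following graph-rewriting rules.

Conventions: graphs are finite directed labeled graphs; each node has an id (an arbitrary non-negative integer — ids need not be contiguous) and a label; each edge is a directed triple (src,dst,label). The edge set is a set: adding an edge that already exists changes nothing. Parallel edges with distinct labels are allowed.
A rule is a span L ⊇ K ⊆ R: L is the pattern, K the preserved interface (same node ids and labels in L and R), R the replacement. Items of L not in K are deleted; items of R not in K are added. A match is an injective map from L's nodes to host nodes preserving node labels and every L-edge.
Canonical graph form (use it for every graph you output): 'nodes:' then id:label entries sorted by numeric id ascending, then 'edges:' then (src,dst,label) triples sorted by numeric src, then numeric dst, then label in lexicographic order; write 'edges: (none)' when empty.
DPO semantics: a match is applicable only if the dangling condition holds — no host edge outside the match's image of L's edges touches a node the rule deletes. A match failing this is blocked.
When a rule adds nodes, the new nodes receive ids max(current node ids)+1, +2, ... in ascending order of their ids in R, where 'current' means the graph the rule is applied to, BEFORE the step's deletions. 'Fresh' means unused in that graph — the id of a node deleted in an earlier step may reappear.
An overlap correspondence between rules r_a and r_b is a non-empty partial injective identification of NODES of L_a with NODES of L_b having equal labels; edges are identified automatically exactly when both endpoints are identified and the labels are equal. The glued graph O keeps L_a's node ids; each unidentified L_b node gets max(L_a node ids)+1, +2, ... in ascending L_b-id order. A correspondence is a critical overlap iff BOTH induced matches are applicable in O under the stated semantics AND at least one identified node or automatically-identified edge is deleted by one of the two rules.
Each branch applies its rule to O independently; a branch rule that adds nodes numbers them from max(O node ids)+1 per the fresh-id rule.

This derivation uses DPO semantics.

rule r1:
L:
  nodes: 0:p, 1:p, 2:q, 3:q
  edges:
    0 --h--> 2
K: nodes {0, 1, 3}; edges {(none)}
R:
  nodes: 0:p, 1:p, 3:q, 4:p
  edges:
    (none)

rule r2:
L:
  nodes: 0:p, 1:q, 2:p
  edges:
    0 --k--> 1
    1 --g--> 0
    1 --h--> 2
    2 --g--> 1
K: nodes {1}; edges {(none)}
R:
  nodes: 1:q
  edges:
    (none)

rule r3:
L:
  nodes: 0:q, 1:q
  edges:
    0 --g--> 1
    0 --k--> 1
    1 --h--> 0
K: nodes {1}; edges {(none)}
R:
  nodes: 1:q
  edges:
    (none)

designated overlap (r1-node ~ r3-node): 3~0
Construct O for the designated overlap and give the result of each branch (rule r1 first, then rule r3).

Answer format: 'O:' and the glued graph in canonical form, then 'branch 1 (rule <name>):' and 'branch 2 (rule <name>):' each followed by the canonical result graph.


O:
nodes: 0:p, 1:p, 2:q, 3:q, 4:q
edges: (0,2,h); (3,4,g); (3,4,k); (4,3,h)
branch 1 (rule r1):
nodes: 0:p, 1:p, 3:q, 4:q, 5:p
edges: (3,4,g); (3,4,k); (4,3,h)
branch 2 (rule r3):
nodes: 0:p, 1:p, 2:q, 4:q
edges: (0,2,h)
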